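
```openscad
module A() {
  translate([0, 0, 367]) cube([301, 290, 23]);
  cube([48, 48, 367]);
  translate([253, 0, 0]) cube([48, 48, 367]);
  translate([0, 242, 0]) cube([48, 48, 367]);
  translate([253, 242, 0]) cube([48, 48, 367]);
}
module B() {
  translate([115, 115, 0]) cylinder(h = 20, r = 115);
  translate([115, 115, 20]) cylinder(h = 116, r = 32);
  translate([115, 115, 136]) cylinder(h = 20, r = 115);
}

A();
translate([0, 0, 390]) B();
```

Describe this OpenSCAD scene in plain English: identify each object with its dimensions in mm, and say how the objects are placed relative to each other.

A is a simple wooden stool: a rectangular seat 301 mm (x) by 290 mm (y), 23 mm thick, top face at z = 390 mm, on four square legs, each 48×48 mm in cross-section. The legs rest on z = 0, each flush with a corner of the seat.

B is a spool: two coaxial disc flanges of radius 115 mm and thickness 20 mm, joined by a core cylinder of radius 32 mm and height 116 mm. The lower flange rests on z = 0 and the three cylinders share a vertical axis.

The spool is on top of the stool.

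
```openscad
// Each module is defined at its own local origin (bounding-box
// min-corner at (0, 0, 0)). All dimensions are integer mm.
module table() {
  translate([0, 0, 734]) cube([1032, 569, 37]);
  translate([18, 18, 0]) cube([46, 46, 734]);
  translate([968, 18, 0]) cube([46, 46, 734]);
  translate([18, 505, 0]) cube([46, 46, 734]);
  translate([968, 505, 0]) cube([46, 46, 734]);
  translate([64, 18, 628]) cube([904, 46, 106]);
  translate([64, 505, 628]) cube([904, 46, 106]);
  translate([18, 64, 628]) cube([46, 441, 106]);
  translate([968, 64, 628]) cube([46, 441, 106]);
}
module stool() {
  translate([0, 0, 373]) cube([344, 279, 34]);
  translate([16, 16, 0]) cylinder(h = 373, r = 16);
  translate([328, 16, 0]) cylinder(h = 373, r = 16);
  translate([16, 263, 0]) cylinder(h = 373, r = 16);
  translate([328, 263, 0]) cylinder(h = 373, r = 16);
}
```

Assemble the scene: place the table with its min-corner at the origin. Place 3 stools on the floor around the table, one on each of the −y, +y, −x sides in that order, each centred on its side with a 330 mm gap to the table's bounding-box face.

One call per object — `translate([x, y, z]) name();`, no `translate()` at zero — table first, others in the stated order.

table();
translate([344, -609, 0]) stool();
translate([344, 899, 0]) stool();
translate([-674, 145, 0]) stool();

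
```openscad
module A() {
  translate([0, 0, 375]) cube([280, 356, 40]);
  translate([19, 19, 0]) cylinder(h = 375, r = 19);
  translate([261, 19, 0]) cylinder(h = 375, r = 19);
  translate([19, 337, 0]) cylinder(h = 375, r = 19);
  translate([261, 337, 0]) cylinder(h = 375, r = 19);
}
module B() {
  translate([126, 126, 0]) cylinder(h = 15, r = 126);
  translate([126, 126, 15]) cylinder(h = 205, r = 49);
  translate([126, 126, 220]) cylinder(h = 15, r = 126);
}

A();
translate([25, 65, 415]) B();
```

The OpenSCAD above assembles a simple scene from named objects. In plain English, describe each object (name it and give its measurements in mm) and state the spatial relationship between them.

A is a four-legged stool. The seat is 280×356 mm, 40 mm thick, top at z = 415 mm. It stands on four round legs, each 38 mm in diameter, from z = 0 to the seat underside, each leg's axis is inset half a diameter from the nearest pair of seat edges (so the leg's bounding box is flush with the corner).

B is a spool: two coaxial disc flanges of radius 126 mm and thickness 15 mm, joined by a core cylinder of radius 49 mm and height 205 mm. The lower flange rests on z = 0 and the three cylinders share a vertical axis.

The spool is on top of the stool.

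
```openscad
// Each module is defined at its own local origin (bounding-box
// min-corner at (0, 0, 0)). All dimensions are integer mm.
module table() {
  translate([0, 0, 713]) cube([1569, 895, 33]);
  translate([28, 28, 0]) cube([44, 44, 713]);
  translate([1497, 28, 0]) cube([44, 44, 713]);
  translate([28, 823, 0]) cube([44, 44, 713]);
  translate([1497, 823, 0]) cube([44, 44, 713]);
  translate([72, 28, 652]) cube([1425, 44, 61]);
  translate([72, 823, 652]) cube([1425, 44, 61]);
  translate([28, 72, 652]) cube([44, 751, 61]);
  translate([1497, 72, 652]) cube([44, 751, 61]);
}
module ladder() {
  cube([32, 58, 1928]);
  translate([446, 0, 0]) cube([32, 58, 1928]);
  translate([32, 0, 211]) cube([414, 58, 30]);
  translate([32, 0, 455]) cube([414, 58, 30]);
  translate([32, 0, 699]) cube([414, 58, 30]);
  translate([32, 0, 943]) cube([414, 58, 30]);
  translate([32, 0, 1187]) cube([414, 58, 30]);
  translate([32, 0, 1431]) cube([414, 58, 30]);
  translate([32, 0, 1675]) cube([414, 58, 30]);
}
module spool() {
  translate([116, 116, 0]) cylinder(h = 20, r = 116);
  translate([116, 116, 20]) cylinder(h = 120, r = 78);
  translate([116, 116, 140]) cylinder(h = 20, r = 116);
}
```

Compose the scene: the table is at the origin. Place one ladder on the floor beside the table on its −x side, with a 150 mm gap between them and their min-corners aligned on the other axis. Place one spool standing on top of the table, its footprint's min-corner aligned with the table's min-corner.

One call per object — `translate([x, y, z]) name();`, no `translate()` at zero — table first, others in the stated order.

table();
translate([-628, 0, 0]) ladder();
translate([0, 0, 746]) spool();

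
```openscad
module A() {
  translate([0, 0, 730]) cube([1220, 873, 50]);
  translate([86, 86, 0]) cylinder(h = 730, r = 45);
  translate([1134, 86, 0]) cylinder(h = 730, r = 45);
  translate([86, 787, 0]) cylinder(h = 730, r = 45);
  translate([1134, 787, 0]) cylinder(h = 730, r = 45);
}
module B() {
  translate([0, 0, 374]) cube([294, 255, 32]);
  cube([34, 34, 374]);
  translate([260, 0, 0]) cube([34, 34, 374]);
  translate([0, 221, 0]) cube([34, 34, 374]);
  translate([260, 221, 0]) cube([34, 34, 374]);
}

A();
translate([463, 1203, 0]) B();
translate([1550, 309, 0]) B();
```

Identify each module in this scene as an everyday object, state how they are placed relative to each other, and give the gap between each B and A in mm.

Each stool's nearest face is 330 mm from the table's bounding box.

A is a table. B is a stool. Two stools sit around the table at the +y, +x sides. The gap between each stool and the table is 330 mm.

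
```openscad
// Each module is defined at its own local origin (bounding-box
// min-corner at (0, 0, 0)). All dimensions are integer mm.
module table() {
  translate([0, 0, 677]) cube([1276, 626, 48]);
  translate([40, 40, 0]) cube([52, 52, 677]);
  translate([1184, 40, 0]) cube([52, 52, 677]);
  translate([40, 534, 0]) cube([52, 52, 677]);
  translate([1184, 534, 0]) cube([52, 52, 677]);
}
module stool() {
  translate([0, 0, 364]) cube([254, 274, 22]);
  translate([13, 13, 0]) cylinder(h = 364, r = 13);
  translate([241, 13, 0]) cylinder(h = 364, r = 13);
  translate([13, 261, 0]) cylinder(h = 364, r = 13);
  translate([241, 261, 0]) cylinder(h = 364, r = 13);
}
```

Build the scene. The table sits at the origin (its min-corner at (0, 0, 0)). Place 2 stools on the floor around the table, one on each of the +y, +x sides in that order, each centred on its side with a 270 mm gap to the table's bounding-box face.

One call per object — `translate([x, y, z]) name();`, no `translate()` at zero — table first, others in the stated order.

table();
translate([511, 896, 0]) stool();
translate([1546, 176, 0]) stool();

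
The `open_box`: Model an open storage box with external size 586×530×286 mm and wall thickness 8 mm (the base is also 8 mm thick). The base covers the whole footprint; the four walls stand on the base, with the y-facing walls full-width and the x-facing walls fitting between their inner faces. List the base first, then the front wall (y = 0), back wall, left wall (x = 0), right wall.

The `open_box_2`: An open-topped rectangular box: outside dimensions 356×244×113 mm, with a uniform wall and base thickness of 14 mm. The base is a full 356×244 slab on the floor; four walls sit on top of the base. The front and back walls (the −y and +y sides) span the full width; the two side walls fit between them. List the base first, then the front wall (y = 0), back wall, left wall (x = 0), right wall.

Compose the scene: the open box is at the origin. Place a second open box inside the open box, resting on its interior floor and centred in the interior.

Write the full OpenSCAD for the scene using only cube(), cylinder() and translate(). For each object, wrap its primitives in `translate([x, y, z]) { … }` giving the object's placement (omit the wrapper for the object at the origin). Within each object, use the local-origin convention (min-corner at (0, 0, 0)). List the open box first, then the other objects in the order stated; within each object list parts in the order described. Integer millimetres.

cube([586, 530, 8]);
translate([0, 0, 8]) cube([586, 8, 278]);
translate([0, 522, 8]) cube([586, 8, 278]);
translate([0, 8, 8]) cube([8, 514, 278]);
translate([578, 8, 8]) cube([8, 514, 278]);
translate([115, 143, 8]) {
  cube([356, 244, 14]);
  translate([0, 0, 14]) cube([356, 14, 99]);
  translate([0, 230, 14]) cube([356, 14, 99]);
  translate([0, 14, 14]) cube([14, 216, 99]);
  translate([342, 14, 14]) cube([14, 216, 99]);
}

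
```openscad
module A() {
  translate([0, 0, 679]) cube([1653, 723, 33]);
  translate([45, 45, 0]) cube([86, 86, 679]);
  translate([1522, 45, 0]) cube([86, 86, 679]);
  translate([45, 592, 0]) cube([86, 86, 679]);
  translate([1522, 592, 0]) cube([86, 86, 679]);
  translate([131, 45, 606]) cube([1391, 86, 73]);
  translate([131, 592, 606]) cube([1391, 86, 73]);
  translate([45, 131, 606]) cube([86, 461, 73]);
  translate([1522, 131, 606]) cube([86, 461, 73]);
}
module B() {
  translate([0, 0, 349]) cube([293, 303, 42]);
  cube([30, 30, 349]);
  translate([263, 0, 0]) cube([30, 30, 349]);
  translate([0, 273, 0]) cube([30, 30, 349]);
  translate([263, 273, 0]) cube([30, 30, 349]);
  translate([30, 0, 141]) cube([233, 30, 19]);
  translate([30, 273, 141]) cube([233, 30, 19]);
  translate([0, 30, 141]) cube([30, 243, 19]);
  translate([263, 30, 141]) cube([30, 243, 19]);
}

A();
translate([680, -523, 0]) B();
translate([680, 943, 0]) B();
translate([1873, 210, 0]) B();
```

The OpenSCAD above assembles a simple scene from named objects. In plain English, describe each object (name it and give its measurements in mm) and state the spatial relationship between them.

A is a table with a 1653×723 mm rectangular top, 33 mm thick, top surface at z = 712 mm, supported by four 86×86 mm square legs, each inset 45 mm from the nearest pair of top edges, running from the floor. Four apron rails, 86 mm thick and 73 mm tall, run between adjacent legs with their top edges flush with the underside of the top and their outer faces flush with the legs' outer faces.

B is a four-legged stool. The seat is 293×303 mm, 42 mm thick, top at z = 391 mm. It stands on four square legs, each 30×30 mm in cross-section, from z = 0 to the seat underside, each flush with a corner of the seat. Four stretchers, 30 mm wide and 19 mm tall, connect adjacent legs with their undersides at z = 141 mm, each running between the inner faces of the legs it joins and aligned with the legs' outer faces on the other axis.

Three stools sit around the table at the −y, +y, +x sides.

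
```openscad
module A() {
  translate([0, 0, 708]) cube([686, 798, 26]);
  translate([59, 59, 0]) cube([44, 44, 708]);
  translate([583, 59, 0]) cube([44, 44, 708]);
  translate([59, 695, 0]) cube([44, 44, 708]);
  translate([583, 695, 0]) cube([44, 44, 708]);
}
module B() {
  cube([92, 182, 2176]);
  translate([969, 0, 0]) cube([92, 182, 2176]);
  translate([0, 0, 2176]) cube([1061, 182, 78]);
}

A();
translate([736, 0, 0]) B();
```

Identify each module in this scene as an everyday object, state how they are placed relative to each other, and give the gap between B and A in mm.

The door frame's nearest face is 50 mm from the table's +x face.

A is a table. B is a door frame. The door frame is on the floor beside the table on its +x side. The gap between the door frame and the table is 50 mm.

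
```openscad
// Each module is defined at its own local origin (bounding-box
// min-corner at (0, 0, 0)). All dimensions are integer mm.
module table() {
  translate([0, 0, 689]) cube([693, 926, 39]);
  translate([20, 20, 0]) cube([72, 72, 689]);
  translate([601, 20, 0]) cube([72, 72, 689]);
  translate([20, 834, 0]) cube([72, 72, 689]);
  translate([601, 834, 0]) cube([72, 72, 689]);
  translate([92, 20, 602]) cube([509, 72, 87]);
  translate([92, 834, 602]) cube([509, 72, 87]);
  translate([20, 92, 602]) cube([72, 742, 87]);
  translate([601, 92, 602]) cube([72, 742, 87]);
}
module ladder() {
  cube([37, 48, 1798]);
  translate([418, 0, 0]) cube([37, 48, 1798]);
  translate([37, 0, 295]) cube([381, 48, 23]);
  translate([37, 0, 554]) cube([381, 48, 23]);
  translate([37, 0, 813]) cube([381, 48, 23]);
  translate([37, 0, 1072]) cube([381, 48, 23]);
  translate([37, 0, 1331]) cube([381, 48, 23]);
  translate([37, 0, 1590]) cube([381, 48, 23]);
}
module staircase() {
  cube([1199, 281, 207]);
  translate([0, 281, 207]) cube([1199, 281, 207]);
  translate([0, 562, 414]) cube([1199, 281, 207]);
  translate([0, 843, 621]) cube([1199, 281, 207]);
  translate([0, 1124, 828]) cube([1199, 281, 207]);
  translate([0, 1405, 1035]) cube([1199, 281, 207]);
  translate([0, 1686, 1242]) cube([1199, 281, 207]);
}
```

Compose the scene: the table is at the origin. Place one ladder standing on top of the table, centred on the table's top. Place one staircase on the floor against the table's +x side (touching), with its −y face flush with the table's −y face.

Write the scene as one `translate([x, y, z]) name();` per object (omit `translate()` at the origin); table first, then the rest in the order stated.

table();
translate([119, 439, 728]) ladder();
translate([693, 0, 0]) staircase();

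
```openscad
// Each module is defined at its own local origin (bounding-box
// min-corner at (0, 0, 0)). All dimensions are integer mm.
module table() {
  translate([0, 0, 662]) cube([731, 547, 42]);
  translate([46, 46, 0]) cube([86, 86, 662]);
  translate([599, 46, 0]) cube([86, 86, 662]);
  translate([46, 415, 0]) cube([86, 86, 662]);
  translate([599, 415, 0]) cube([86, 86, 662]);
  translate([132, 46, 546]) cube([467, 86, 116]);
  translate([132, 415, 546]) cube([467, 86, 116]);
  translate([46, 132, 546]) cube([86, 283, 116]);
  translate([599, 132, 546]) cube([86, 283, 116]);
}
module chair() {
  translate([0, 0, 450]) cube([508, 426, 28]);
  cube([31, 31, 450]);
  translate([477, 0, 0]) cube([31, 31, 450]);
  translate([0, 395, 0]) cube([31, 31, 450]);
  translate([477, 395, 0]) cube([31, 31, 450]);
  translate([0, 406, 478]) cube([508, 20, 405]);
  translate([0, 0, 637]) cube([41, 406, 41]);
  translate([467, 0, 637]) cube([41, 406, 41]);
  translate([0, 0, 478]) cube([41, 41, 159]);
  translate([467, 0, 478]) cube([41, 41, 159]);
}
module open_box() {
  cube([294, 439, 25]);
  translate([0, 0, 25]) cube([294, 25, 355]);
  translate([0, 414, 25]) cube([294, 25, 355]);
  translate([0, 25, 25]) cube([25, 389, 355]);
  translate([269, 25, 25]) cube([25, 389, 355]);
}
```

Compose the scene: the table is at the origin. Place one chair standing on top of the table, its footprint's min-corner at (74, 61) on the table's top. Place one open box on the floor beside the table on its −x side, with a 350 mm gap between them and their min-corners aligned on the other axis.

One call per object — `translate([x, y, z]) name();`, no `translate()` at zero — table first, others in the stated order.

table();
translate([74, 61, 704]) chair();
translate([-644, 0, 0]) open_box();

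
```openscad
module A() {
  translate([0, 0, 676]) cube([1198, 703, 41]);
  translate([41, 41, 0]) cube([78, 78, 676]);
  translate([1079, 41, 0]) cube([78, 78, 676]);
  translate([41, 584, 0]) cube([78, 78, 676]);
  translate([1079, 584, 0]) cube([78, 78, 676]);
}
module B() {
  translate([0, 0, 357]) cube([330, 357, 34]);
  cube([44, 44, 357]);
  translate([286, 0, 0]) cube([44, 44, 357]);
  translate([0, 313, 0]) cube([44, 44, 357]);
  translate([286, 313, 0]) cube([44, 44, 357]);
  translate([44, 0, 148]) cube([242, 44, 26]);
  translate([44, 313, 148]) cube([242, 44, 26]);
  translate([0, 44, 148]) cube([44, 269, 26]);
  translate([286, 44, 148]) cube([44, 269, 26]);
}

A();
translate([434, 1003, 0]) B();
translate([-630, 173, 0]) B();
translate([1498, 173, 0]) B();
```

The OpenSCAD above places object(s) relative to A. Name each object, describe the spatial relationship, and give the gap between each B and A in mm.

Each stool's nearest face is 300 mm from the table's bounding box.

A is a table. B is a stool. Three stools sit around the table at the +y, −x, +x sides. The gap between each stool and the table is 300 mm.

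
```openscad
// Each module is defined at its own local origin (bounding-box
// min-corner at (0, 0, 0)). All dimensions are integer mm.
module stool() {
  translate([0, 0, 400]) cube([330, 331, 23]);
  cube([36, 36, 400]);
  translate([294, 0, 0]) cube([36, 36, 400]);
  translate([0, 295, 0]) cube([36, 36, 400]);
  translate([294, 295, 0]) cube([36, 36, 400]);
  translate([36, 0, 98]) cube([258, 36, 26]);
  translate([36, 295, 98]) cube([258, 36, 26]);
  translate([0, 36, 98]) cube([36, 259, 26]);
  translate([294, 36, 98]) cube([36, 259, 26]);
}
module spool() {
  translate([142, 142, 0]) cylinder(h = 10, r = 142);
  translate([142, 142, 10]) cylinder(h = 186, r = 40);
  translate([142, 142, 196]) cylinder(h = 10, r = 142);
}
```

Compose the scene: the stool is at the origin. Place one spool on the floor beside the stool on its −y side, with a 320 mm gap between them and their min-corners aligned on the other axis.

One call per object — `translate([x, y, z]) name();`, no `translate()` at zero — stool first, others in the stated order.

stool();
translate([0, -604, 0]) spool();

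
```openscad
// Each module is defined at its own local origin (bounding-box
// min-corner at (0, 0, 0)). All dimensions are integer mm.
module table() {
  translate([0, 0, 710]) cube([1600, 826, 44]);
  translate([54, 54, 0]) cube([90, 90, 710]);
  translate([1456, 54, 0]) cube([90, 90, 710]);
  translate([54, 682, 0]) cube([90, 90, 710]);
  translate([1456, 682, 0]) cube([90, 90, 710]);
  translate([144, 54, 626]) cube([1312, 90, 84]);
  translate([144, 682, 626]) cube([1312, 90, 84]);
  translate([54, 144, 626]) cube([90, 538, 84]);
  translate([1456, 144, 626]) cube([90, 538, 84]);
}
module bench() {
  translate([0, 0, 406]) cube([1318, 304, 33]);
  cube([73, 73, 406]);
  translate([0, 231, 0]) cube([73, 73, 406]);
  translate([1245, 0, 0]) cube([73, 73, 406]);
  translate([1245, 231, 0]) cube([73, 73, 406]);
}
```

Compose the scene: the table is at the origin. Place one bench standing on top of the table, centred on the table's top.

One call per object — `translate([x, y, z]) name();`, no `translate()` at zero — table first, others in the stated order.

table();
translate([141, 261, 754]) bench();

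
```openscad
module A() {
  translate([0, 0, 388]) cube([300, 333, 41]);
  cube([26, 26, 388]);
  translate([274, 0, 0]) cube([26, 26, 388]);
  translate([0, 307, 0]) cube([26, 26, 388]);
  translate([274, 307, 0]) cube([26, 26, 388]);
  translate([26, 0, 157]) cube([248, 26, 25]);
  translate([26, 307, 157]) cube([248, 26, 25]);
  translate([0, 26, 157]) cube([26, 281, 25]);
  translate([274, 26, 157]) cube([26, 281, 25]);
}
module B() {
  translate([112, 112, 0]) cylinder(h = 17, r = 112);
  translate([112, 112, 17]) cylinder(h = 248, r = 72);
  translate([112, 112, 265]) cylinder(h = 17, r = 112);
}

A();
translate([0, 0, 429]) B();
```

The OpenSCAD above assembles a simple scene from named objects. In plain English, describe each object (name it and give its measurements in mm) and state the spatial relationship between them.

A is a simple wooden stool: a rectangular seat 300 mm (x) by 333 mm (y), 41 mm thick, top face at z = 429 mm, on four square legs, each 26×26 mm in cross-section. The legs rest on z = 0, each flush with a corner of the seat. Four stretchers, 26 mm wide and 25 mm tall, connect adjacent legs with their undersides at z = 157 mm, each running between the inner faces of the legs it joins and aligned with the legs' outer faces on the other axis.

B is a spool: two coaxial disc flanges of radius 112 mm and thickness 17 mm, joined by a core cylinder of radius 72 mm and height 248 mm. The lower flange rests on z = 0 and the three cylinders share a vertical axis.

The spool is on top of the stool.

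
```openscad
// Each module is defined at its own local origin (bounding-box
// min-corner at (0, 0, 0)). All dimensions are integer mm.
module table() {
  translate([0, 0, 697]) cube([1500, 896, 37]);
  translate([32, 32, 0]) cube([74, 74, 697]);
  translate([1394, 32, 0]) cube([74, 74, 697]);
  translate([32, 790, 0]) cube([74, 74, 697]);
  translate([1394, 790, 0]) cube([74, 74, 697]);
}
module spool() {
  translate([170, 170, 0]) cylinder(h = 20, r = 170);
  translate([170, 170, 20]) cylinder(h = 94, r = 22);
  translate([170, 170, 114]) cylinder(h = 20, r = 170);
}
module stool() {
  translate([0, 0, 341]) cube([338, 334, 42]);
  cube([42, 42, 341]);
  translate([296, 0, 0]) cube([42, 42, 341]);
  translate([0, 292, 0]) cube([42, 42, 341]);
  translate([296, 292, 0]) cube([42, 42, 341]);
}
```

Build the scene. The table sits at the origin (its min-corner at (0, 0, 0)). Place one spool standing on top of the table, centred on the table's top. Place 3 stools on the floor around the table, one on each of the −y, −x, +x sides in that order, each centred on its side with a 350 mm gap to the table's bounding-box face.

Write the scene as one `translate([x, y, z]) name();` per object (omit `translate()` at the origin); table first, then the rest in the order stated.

table();
translate([580, 278, 734]) spool();
translate([581, -684, 0]) stool();
translate([-688, 281, 0]) stool();
translate([1850, 281, 0]) stool();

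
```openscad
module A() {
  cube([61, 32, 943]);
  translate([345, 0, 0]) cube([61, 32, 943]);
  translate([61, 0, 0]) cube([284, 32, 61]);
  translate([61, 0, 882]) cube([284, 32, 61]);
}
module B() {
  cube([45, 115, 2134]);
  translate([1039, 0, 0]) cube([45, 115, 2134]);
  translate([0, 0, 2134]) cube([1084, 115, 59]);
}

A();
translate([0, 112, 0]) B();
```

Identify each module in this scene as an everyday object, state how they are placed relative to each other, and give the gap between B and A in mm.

A is a picture frame. B is a door frame. The door frame is on the floor beside the picture frame on its +y side. The gap between the door frame and the picture frame is 80 mm.

The door frame's nearest face is 80 mm from the picture frame's +y face.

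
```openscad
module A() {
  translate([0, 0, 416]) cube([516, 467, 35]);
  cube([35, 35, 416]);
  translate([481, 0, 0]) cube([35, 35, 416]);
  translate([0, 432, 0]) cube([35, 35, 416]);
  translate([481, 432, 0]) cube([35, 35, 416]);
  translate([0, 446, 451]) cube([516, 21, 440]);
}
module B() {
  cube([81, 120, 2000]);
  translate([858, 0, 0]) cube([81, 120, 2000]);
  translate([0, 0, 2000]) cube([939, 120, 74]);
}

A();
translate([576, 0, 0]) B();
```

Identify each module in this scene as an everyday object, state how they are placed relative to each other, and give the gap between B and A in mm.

A is a chair. B is a door frame. The door frame is on the floor beside the chair on its +x side. The gap between the door frame and the chair is 60 mm.

The door frame's nearest face is 60 mm from the chair's +x face.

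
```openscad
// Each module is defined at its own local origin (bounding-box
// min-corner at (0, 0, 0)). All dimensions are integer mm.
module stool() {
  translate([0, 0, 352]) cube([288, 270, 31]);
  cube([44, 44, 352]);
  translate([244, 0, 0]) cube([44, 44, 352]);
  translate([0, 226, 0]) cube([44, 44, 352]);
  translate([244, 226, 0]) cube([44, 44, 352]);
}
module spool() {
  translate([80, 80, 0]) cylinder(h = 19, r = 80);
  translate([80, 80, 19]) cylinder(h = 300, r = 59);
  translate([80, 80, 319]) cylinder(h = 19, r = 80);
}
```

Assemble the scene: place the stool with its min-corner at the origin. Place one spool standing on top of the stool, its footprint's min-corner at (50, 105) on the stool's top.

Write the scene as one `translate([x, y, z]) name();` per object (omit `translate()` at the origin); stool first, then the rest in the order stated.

stool();
translate([50, 105, 383]) spool();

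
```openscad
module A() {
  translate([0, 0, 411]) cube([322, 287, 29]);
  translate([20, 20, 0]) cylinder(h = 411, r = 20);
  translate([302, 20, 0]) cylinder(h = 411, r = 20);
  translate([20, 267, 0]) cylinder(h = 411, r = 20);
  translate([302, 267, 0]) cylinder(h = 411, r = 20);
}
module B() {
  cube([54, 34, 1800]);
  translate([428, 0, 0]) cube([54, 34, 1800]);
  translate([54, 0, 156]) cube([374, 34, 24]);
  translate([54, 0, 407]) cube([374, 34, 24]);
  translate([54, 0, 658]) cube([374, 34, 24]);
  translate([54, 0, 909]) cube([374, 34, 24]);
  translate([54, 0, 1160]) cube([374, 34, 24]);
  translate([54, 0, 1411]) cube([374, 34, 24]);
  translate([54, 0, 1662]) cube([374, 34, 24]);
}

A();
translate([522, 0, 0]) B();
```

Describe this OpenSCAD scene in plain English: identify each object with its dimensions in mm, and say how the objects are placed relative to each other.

A is a four-legged stool. The seat is 322×287 mm, 29 mm thick, top at z = 440 mm. It stands on four round legs, each 40 mm in diameter, from z = 0 to the seat underside, each leg's axis is inset half a diameter from the nearest pair of seat edges (so the leg's bounding box is flush with the corner).

B is a straight ladder. Two 54×34 mm vertical rails, 1800 mm tall, stand 482 mm apart (outside-to-outside) with their front faces coplanar on the −y side. 7 rungs, each 34 mm deep and 24 mm tall, span between the inner faces of the rails, front faces flush with the rails. The lowest rung's underside is at z = 156 mm and rungs are spaced 251 mm apart (underside to underside).

The ladder is on the floor beside the stool on its +x side.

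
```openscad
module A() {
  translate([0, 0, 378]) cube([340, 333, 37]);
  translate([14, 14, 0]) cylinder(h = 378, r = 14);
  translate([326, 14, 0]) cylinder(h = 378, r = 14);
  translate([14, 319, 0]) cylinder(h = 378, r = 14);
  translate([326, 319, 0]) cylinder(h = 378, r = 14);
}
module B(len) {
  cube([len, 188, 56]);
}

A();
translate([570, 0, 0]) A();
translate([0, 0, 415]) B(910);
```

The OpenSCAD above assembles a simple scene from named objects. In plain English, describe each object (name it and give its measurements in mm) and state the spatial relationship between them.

A is a simple wooden stool: a rectangular seat 340 mm (x) by 333 mm (y), 37 mm thick, top face at z = 415 mm, on four round legs, each 28 mm in diameter. The legs rest on z = 0, each leg's axis is inset half a diameter from the nearest pair of seat edges (so the leg's bounding box is flush with the corner).

B is a rectangular beam 910 mm long (x), 188 mm deep (y), 56 mm thick (z).

The beam spans the tops of two stools placed 230 mm apart, resting at z = 415 mm.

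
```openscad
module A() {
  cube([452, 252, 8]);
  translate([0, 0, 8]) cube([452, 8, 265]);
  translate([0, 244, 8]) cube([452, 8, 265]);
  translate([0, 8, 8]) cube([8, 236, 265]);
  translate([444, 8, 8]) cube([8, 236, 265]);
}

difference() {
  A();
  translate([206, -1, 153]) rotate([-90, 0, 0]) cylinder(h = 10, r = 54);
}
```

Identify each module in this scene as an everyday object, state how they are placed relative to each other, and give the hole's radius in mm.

The subtracted cylinder has r = 54 mm.

A is an open box. The open box has a circular hole through its front wall. The hole's radius is 54 mm.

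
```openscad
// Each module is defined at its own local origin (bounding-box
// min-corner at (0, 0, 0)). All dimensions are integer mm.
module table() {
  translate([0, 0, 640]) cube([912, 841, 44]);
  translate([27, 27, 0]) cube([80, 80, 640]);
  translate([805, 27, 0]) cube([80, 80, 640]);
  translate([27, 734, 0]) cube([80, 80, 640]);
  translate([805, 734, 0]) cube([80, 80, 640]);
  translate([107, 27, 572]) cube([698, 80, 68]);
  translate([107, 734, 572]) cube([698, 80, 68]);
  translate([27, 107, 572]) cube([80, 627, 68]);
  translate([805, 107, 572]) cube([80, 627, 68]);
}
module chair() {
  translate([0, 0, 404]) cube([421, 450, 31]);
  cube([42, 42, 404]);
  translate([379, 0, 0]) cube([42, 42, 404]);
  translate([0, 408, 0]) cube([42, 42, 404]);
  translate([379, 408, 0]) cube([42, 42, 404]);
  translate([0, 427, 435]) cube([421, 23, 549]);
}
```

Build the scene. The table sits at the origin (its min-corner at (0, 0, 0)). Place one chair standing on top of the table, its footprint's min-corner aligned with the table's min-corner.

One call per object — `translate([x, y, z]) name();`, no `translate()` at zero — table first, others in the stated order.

table();
translate([0, 0, 684]) chair();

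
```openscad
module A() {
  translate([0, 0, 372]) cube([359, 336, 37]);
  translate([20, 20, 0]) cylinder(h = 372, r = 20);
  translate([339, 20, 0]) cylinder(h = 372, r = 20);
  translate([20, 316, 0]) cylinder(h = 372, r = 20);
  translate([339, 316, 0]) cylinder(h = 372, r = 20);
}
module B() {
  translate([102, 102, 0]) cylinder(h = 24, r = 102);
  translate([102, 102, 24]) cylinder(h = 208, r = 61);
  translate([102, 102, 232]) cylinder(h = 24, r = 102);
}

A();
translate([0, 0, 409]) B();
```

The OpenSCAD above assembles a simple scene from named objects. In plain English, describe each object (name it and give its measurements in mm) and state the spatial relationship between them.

A is a simple wooden stool: a rectangular seat 359 mm (x) by 336 mm (y), 37 mm thick, top face at z = 409 mm, on four round legs, each 40 mm in diameter. The legs rest on z = 0, each leg's axis is inset half a diameter from the nearest pair of seat edges (so the leg's bounding box is flush with the corner).

B is a spool: two coaxial disc flanges of radius 102 mm and thickness 24 mm, joined by a core cylinder of radius 61 mm and height 208 mm. The lower flange rests on z = 0 and the three cylinders share a vertical axis.

The spool is on top of the stool.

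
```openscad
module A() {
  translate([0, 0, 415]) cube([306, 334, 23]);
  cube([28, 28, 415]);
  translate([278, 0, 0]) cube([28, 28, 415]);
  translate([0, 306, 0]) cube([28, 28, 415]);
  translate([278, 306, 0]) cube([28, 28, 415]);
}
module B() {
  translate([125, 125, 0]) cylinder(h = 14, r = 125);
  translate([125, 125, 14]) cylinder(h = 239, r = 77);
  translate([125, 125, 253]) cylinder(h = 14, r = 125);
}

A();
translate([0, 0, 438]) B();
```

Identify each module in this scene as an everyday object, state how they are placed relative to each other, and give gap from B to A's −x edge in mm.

A is a stool. B is a spool. The spool is on top of the stool. The gap from the spool to the stool's −x edge is 0 mm.

The spool's min-x is at 0; the stool's min-x is 0; gap = 0 mm.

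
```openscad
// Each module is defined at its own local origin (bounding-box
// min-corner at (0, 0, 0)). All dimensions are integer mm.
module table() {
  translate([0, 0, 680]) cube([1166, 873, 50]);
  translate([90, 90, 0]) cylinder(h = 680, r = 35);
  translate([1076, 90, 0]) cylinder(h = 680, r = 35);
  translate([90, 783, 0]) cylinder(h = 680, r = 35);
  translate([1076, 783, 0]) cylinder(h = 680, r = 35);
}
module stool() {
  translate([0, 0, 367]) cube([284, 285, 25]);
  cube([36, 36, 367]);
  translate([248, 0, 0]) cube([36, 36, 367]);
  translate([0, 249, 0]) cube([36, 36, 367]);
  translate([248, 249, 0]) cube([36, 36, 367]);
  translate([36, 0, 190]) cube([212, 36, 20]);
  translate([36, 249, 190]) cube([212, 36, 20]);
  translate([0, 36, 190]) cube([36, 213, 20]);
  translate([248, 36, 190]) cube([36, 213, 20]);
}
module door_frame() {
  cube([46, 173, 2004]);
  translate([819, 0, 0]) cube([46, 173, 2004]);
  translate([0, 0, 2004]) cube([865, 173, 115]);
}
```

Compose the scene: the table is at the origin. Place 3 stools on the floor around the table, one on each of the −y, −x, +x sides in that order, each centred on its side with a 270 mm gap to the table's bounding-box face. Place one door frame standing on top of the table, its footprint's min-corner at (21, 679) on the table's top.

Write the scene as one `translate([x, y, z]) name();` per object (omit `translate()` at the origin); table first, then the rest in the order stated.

table();
translate([441, -555, 0]) stool();
translate([-554, 294, 0]) stool();
translate([1436, 294, 0]) stool();
translate([21, 679, 730]) door_frame();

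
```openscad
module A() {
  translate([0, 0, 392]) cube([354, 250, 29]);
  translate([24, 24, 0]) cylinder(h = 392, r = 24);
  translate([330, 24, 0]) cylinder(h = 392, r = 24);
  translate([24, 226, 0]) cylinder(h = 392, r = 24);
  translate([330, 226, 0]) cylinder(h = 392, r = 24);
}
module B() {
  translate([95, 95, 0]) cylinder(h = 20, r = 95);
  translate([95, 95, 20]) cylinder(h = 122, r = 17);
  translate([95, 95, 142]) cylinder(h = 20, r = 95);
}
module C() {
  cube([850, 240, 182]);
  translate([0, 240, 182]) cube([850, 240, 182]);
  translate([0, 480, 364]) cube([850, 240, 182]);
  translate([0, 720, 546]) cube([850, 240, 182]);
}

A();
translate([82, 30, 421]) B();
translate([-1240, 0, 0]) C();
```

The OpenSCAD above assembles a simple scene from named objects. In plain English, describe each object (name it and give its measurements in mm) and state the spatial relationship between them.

A is a four-legged stool. The seat is a 354×250×29 mm slab whose top surface is at z = 421 mm; four round legs, each 48 mm in diameter, run from the floor (z = 0) to the underside of the seat, each leg's axis is inset half a diameter from the nearest pair of seat edges (so the leg's bounding box is flush with the corner).

B is a spool: two coaxial disc flanges of radius 95 mm and thickness 20 mm, joined by a core cylinder of radius 17 mm and height 122 mm. The lower flange rests on z = 0 and the three cylinders share a vertical axis.

C is a straight staircase of 4 solid steps. Each step is 850 mm wide (x), 240 mm deep (y, the going) and 182 mm tall (the rise). The first step rests on the floor; each subsequent step sits one going further in +y and one rise higher in +z, directly behind and above the previous step with no overlap.

The spool is on top of the stool, centred. The staircase is on the floor beside the stool on its −x side.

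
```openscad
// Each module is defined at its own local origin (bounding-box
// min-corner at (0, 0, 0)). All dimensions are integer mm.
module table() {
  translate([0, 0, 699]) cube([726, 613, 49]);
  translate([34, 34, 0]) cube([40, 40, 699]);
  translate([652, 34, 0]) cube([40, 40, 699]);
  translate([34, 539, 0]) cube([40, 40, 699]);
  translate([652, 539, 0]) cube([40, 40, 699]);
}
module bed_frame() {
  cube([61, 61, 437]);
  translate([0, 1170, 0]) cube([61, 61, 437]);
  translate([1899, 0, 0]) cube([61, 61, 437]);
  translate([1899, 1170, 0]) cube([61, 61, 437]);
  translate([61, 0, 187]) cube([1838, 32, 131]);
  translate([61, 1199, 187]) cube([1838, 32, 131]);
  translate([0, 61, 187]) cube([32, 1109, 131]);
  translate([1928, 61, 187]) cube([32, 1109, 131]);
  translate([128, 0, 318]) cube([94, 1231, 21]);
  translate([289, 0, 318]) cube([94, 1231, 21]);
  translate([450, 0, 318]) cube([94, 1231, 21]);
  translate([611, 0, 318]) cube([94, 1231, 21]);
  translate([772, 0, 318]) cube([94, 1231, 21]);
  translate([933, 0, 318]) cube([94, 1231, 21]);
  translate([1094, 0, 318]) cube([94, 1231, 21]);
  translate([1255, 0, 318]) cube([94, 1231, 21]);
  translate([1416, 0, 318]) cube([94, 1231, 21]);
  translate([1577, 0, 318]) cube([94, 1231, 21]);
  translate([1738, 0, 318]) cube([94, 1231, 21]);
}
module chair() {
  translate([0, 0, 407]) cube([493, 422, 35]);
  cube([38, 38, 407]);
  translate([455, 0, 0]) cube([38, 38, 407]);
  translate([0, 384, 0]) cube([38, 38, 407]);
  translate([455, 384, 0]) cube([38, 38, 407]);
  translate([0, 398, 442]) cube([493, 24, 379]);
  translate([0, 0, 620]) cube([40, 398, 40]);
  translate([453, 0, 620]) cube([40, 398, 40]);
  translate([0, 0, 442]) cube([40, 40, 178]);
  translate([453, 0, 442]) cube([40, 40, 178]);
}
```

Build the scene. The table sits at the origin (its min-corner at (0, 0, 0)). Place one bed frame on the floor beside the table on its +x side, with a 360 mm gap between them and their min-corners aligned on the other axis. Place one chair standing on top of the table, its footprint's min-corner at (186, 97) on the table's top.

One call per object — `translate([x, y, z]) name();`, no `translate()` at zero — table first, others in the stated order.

table();
translate([1086, 0, 0]) bed_frame();
translate([186, 97, 748]) chair();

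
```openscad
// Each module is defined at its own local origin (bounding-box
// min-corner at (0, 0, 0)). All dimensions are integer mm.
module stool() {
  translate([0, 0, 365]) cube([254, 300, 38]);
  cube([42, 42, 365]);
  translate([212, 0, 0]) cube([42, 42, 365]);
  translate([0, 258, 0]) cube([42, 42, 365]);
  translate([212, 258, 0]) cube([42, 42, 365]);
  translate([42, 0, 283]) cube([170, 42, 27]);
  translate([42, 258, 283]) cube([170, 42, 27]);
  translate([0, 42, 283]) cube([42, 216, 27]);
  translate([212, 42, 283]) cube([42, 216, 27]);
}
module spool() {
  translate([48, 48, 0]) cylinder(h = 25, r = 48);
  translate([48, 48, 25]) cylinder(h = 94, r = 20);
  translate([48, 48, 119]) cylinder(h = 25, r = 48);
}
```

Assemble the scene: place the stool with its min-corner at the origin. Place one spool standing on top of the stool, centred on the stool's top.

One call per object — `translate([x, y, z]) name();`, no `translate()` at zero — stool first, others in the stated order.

stool();
translate([79, 102, 403]) spool();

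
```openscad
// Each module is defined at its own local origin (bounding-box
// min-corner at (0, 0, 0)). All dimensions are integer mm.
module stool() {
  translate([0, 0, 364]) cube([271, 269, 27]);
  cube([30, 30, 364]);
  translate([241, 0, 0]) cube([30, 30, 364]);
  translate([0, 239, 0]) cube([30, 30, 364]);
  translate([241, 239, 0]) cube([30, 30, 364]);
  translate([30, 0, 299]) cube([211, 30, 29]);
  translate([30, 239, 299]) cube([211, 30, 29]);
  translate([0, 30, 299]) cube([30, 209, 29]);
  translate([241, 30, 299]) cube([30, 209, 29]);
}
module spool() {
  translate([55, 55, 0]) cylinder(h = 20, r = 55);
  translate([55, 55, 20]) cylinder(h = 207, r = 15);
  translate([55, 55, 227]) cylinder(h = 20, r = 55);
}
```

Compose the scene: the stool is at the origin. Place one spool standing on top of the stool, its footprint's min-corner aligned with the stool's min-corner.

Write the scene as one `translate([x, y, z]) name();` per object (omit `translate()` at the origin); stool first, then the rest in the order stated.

stool();
translate([0, 0, 391]) spool();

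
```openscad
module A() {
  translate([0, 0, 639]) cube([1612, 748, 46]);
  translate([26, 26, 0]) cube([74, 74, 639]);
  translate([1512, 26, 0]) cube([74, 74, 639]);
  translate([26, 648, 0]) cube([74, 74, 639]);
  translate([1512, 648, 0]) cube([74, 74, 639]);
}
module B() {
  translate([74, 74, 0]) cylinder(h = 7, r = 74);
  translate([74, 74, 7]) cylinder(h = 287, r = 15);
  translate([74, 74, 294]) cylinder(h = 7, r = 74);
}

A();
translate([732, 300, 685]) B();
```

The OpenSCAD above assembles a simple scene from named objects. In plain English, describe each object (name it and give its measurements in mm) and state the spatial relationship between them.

A is a rectangular dining table. The top is 1612×748×46 mm with its upper surface at z = 685 mm. It stands on four 74×74 mm square legs, each inset 26 mm from the nearest pair of top edges, running from the floor to the underside of the top.

B is a spool: two coaxial disc flanges of radius 74 mm and thickness 7 mm, joined by a core cylinder of radius 15 mm and height 287 mm. The lower flange rests on z = 0 and the three cylinders share a vertical axis.

The spool is on top of the table, centred.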